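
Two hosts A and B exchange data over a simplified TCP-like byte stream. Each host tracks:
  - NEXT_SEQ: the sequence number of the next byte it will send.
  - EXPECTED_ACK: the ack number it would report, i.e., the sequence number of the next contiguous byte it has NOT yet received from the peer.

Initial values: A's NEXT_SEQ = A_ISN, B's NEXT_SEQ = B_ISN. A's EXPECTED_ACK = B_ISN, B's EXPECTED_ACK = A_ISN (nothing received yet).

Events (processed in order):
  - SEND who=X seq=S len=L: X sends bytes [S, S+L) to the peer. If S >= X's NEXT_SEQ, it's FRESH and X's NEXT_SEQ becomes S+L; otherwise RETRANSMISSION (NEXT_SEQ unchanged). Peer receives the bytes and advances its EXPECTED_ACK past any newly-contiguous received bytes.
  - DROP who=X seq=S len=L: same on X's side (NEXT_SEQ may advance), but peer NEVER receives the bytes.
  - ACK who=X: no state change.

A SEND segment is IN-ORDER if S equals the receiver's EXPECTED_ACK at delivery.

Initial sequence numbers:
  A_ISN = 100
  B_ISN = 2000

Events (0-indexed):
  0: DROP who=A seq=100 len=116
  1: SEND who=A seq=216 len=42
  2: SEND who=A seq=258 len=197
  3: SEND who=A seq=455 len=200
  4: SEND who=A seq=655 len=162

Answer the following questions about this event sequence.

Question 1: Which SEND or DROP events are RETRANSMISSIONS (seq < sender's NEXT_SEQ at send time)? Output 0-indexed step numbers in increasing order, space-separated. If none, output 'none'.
Step 0: DROP seq=100 -> fresh
Step 1: SEND seq=216 -> fresh
Step 2: SEND seq=258 -> fresh
Step 3: SEND seq=455 -> fresh
Step 4: SEND seq=655 -> fresh

Answer: none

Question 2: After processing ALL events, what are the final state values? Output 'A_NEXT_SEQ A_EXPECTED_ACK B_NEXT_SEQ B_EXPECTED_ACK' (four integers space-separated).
Answer: 817 2000 2000 100

Derivation:
After event 0: A_seq=216 A_ack=2000 B_seq=2000 B_ack=100
After event 1: A_seq=258 A_ack=2000 B_seq=2000 B_ack=100
After event 2: A_seq=455 A_ack=2000 B_seq=2000 B_ack=100
After event 3: A_seq=655 A_ack=2000 B_seq=2000 B_ack=100
After event 4: A_seq=817 A_ack=2000 B_seq=2000 B_ack=100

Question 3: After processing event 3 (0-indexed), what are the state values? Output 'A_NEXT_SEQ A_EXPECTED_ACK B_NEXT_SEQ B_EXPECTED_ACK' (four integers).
After event 0: A_seq=216 A_ack=2000 B_seq=2000 B_ack=100
After event 1: A_seq=258 A_ack=2000 B_seq=2000 B_ack=100
After event 2: A_seq=455 A_ack=2000 B_seq=2000 B_ack=100
After event 3: A_seq=655 A_ack=2000 B_seq=2000 B_ack=100

655 2000 2000 100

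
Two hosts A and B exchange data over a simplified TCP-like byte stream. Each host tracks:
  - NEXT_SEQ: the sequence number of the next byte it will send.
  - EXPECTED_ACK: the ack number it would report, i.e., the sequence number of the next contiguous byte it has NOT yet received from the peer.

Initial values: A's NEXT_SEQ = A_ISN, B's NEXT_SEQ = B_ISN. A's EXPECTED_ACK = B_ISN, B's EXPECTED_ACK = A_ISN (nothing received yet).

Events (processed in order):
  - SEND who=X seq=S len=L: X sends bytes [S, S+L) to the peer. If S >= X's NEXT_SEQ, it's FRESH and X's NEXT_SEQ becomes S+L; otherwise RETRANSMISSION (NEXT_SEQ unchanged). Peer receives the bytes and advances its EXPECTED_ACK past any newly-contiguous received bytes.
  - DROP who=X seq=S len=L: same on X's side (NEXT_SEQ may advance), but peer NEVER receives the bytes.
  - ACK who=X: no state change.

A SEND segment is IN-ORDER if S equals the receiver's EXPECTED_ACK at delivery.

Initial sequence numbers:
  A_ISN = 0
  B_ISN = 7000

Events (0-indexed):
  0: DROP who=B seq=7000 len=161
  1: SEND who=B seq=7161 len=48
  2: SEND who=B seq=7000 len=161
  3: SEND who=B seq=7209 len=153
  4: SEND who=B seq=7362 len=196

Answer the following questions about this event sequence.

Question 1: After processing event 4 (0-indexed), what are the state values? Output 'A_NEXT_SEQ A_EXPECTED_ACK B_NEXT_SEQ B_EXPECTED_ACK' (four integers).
After event 0: A_seq=0 A_ack=7000 B_seq=7161 B_ack=0
After event 1: A_seq=0 A_ack=7000 B_seq=7209 B_ack=0
After event 2: A_seq=0 A_ack=7209 B_seq=7209 B_ack=0
After event 3: A_seq=0 A_ack=7362 B_seq=7362 B_ack=0
After event 4: A_seq=0 A_ack=7558 B_seq=7558 B_ack=0

0 7558 7558 0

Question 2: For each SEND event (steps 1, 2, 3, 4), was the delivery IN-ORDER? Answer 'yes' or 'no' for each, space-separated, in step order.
Answer: no yes yes yes

Derivation:
Step 1: SEND seq=7161 -> out-of-order
Step 2: SEND seq=7000 -> in-order
Step 3: SEND seq=7209 -> in-order
Step 4: SEND seq=7362 -> in-order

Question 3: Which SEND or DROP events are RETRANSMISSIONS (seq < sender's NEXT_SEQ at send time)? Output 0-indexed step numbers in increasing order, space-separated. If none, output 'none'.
Answer: 2

Derivation:
Step 0: DROP seq=7000 -> fresh
Step 1: SEND seq=7161 -> fresh
Step 2: SEND seq=7000 -> retransmit
Step 3: SEND seq=7209 -> fresh
Step 4: SEND seq=7362 -> fresh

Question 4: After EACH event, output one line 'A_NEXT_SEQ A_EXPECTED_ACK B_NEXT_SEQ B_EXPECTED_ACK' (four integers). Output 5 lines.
0 7000 7161 0
0 7000 7209 0
0 7209 7209 0
0 7362 7362 0
0 7558 7558 0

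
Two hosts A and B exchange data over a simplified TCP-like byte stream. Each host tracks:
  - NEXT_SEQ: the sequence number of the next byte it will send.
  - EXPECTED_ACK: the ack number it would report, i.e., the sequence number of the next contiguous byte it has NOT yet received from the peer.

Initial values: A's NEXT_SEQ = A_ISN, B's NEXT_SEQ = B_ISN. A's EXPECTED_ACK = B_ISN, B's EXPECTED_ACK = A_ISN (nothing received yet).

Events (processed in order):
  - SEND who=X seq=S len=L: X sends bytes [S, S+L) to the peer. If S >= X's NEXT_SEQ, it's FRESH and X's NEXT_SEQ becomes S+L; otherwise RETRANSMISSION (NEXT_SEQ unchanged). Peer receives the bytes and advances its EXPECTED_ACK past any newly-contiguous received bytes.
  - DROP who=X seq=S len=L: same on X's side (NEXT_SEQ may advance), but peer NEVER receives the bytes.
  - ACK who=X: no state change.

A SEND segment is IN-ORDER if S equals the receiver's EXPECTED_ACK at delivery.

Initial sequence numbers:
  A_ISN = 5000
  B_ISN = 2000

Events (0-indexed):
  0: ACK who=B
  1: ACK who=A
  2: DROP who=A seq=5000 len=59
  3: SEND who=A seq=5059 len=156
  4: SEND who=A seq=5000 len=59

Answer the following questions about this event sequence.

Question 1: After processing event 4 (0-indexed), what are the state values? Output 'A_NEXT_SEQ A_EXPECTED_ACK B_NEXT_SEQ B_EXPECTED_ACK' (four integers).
After event 0: A_seq=5000 A_ack=2000 B_seq=2000 B_ack=5000
After event 1: A_seq=5000 A_ack=2000 B_seq=2000 B_ack=5000
After event 2: A_seq=5059 A_ack=2000 B_seq=2000 B_ack=5000
After event 3: A_seq=5215 A_ack=2000 B_seq=2000 B_ack=5000
After event 4: A_seq=5215 A_ack=2000 B_seq=2000 B_ack=5215

5215 2000 2000 5215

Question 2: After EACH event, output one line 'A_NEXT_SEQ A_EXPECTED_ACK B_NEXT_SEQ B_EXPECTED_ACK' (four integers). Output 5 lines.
5000 2000 2000 5000
5000 2000 2000 5000
5059 2000 2000 5000
5215 2000 2000 5000
5215 2000 2000 5215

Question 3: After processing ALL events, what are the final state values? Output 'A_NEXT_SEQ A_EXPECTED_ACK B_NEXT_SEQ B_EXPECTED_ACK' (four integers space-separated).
Answer: 5215 2000 2000 5215

Derivation:
After event 0: A_seq=5000 A_ack=2000 B_seq=2000 B_ack=5000
After event 1: A_seq=5000 A_ack=2000 B_seq=2000 B_ack=5000
After event 2: A_seq=5059 A_ack=2000 B_seq=2000 B_ack=5000
After event 3: A_seq=5215 A_ack=2000 B_seq=2000 B_ack=5000
After event 4: A_seq=5215 A_ack=2000 B_seq=2000 B_ack=5215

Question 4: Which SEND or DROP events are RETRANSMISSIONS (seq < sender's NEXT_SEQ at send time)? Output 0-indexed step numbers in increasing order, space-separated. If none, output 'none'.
Answer: 4

Derivation:
Step 2: DROP seq=5000 -> fresh
Step 3: SEND seq=5059 -> fresh
Step 4: SEND seq=5000 -> retransmit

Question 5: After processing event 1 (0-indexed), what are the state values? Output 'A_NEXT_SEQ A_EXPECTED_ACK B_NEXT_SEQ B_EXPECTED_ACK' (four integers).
After event 0: A_seq=5000 A_ack=2000 B_seq=2000 B_ack=5000
After event 1: A_seq=5000 A_ack=2000 B_seq=2000 B_ack=5000

5000 2000 2000 5000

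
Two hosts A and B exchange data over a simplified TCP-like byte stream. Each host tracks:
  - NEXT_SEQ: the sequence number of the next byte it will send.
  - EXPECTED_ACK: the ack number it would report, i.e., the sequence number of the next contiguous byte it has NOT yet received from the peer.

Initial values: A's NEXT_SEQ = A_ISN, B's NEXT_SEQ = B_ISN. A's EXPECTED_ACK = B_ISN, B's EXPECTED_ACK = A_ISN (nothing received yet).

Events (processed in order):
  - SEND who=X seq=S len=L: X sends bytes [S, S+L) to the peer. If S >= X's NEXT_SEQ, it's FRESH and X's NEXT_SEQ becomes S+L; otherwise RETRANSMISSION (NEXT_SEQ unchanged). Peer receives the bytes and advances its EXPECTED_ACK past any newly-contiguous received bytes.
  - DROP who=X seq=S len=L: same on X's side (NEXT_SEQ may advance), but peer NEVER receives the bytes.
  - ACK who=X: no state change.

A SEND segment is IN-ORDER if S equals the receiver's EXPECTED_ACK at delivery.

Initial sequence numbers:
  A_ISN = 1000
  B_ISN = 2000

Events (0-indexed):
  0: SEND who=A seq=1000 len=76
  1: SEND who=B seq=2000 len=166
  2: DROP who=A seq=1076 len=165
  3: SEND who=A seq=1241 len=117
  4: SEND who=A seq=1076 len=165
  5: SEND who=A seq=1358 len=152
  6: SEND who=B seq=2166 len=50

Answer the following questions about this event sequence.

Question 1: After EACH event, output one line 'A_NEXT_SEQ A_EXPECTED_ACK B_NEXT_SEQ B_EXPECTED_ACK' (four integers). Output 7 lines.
1076 2000 2000 1076
1076 2166 2166 1076
1241 2166 2166 1076
1358 2166 2166 1076
1358 2166 2166 1358
1510 2166 2166 1510
1510 2216 2216 1510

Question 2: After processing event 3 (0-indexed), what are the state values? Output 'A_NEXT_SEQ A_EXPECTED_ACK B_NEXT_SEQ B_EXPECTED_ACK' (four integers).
After event 0: A_seq=1076 A_ack=2000 B_seq=2000 B_ack=1076
After event 1: A_seq=1076 A_ack=2166 B_seq=2166 B_ack=1076
After event 2: A_seq=1241 A_ack=2166 B_seq=2166 B_ack=1076
After event 3: A_seq=1358 A_ack=2166 B_seq=2166 B_ack=1076

1358 2166 2166 1076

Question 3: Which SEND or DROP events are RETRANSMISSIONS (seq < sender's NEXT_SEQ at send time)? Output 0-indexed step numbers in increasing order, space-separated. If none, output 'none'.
Answer: 4

Derivation:
Step 0: SEND seq=1000 -> fresh
Step 1: SEND seq=2000 -> fresh
Step 2: DROP seq=1076 -> fresh
Step 3: SEND seq=1241 -> fresh
Step 4: SEND seq=1076 -> retransmit
Step 5: SEND seq=1358 -> fresh
Step 6: SEND seq=2166 -> fresh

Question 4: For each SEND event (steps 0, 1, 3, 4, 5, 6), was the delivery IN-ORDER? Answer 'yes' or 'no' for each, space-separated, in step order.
Step 0: SEND seq=1000 -> in-order
Step 1: SEND seq=2000 -> in-order
Step 3: SEND seq=1241 -> out-of-order
Step 4: SEND seq=1076 -> in-order
Step 5: SEND seq=1358 -> in-order
Step 6: SEND seq=2166 -> in-order

Answer: yes yes no yes yes yes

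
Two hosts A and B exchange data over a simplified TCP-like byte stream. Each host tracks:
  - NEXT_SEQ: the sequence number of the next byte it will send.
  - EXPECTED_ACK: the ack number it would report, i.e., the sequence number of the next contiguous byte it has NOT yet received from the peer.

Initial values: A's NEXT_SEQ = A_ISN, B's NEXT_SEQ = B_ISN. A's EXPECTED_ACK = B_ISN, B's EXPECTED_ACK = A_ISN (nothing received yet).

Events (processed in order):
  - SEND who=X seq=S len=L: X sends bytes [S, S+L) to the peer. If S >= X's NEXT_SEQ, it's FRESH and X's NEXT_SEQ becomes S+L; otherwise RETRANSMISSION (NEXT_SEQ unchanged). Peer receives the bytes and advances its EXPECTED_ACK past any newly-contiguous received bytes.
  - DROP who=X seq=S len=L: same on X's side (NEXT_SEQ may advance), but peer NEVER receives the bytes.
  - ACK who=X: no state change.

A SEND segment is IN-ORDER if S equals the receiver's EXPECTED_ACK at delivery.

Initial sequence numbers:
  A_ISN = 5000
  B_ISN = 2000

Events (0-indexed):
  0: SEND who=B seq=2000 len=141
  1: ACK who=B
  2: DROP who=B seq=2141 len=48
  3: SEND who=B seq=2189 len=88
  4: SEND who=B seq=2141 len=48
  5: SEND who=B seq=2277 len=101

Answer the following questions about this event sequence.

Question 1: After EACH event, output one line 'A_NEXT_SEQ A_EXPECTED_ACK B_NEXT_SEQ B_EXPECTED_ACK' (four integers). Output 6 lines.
5000 2141 2141 5000
5000 2141 2141 5000
5000 2141 2189 5000
5000 2141 2277 5000
5000 2277 2277 5000
5000 2378 2378 5000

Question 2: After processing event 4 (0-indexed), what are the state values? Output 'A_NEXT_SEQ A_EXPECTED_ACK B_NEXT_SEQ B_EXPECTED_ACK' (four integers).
After event 0: A_seq=5000 A_ack=2141 B_seq=2141 B_ack=5000
After event 1: A_seq=5000 A_ack=2141 B_seq=2141 B_ack=5000
After event 2: A_seq=5000 A_ack=2141 B_seq=2189 B_ack=5000
After event 3: A_seq=5000 A_ack=2141 B_seq=2277 B_ack=5000
After event 4: A_seq=5000 A_ack=2277 B_seq=2277 B_ack=5000

5000 2277 2277 5000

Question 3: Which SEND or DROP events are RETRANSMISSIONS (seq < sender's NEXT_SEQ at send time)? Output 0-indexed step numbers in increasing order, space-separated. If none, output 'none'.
Answer: 4

Derivation:
Step 0: SEND seq=2000 -> fresh
Step 2: DROP seq=2141 -> fresh
Step 3: SEND seq=2189 -> fresh
Step 4: SEND seq=2141 -> retransmit
Step 5: SEND seq=2277 -> fresh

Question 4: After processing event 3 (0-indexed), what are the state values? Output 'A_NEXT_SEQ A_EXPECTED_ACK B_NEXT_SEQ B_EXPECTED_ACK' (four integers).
After event 0: A_seq=5000 A_ack=2141 B_seq=2141 B_ack=5000
After event 1: A_seq=5000 A_ack=2141 B_seq=2141 B_ack=5000
After event 2: A_seq=5000 A_ack=2141 B_seq=2189 B_ack=5000
After event 3: A_seq=5000 A_ack=2141 B_seq=2277 B_ack=5000

5000 2141 2277 5000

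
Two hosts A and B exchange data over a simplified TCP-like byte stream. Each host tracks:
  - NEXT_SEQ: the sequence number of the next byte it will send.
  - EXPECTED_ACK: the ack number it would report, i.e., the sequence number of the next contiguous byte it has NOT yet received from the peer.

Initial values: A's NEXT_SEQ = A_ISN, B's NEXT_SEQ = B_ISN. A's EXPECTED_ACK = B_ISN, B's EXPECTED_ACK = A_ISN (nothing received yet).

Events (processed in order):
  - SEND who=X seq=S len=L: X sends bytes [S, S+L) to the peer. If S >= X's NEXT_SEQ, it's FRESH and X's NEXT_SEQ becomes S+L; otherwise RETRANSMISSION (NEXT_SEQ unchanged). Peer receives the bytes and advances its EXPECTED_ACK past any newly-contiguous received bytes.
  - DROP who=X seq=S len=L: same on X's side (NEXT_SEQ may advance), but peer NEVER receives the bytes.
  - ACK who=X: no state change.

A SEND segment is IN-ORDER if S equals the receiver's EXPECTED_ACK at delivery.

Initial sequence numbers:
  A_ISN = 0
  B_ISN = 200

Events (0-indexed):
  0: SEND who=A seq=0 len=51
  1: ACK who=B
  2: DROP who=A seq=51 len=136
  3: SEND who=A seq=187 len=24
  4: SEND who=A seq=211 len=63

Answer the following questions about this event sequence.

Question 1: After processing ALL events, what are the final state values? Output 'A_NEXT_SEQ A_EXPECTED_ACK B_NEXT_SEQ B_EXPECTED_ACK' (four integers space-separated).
Answer: 274 200 200 51

Derivation:
After event 0: A_seq=51 A_ack=200 B_seq=200 B_ack=51
After event 1: A_seq=51 A_ack=200 B_seq=200 B_ack=51
After event 2: A_seq=187 A_ack=200 B_seq=200 B_ack=51
After event 3: A_seq=211 A_ack=200 B_seq=200 B_ack=51
After event 4: A_seq=274 A_ack=200 B_seq=200 B_ack=51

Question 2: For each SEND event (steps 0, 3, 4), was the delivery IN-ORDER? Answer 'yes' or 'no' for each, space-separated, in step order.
Answer: yes no no

Derivation:
Step 0: SEND seq=0 -> in-order
Step 3: SEND seq=187 -> out-of-order
Step 4: SEND seq=211 -> out-of-order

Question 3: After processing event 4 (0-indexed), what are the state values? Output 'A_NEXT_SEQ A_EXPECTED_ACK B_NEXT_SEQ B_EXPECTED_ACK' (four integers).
After event 0: A_seq=51 A_ack=200 B_seq=200 B_ack=51
After event 1: A_seq=51 A_ack=200 B_seq=200 B_ack=51
After event 2: A_seq=187 A_ack=200 B_seq=200 B_ack=51
After event 3: A_seq=211 A_ack=200 B_seq=200 B_ack=51
After event 4: A_seq=274 A_ack=200 B_seq=200 B_ack=51

274 200 200 51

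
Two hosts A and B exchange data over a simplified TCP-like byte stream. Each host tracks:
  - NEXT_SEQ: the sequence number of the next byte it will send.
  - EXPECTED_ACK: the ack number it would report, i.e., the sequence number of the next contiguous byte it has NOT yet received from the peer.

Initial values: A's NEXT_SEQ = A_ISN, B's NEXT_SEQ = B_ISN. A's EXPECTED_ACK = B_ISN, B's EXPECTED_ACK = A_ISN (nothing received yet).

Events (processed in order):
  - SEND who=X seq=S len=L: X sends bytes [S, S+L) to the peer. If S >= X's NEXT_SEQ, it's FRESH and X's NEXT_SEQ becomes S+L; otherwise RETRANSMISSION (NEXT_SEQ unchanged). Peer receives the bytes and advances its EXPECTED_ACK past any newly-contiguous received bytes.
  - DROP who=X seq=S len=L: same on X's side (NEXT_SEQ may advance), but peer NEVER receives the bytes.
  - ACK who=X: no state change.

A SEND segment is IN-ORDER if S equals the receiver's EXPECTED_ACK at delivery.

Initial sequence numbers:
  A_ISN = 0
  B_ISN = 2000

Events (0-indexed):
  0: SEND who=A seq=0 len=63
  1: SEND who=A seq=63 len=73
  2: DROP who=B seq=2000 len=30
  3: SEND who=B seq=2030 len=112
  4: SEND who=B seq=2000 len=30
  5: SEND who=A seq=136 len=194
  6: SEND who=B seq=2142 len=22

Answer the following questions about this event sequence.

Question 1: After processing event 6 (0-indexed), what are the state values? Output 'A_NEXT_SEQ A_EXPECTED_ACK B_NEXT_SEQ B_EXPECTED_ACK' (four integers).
After event 0: A_seq=63 A_ack=2000 B_seq=2000 B_ack=63
After event 1: A_seq=136 A_ack=2000 B_seq=2000 B_ack=136
After event 2: A_seq=136 A_ack=2000 B_seq=2030 B_ack=136
After event 3: A_seq=136 A_ack=2000 B_seq=2142 B_ack=136
After event 4: A_seq=136 A_ack=2142 B_seq=2142 B_ack=136
After event 5: A_seq=330 A_ack=2142 B_seq=2142 B_ack=330
After event 6: A_seq=330 A_ack=2164 B_seq=2164 B_ack=330

330 2164 2164 330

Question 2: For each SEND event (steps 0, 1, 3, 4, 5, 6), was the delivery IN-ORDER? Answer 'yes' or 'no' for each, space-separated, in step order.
Step 0: SEND seq=0 -> in-order
Step 1: SEND seq=63 -> in-order
Step 3: SEND seq=2030 -> out-of-order
Step 4: SEND seq=2000 -> in-order
Step 5: SEND seq=136 -> in-order
Step 6: SEND seq=2142 -> in-order

Answer: yes yes no yes yes yes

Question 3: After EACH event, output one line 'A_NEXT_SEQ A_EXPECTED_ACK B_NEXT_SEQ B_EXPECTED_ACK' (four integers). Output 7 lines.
63 2000 2000 63
136 2000 2000 136
136 2000 2030 136
136 2000 2142 136
136 2142 2142 136
330 2142 2142 330
330 2164 2164 330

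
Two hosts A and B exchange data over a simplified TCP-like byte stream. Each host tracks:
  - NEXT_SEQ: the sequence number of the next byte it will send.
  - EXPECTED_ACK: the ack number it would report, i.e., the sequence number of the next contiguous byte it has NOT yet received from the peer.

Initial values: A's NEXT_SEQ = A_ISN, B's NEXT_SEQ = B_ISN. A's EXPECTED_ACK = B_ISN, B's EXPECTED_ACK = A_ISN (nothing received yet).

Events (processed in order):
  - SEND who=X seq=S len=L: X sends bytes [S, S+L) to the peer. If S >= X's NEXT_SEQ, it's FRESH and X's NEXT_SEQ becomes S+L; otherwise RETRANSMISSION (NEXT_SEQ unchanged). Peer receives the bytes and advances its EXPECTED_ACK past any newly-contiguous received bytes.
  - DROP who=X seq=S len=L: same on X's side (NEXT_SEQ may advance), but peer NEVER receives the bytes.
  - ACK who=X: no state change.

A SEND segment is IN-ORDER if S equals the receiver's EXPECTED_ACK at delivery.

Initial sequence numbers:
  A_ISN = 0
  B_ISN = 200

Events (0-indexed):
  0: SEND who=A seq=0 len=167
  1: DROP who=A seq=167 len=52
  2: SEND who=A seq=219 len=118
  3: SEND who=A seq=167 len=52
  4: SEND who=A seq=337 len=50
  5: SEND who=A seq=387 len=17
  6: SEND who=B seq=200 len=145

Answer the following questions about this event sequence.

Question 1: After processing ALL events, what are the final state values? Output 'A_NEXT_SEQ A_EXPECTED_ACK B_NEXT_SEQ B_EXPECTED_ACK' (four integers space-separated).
Answer: 404 345 345 404

Derivation:
After event 0: A_seq=167 A_ack=200 B_seq=200 B_ack=167
After event 1: A_seq=219 A_ack=200 B_seq=200 B_ack=167
After event 2: A_seq=337 A_ack=200 B_seq=200 B_ack=167
After event 3: A_seq=337 A_ack=200 B_seq=200 B_ack=337
After event 4: A_seq=387 A_ack=200 B_seq=200 B_ack=387
After event 5: A_seq=404 A_ack=200 B_seq=200 B_ack=404
After event 6: A_seq=404 A_ack=345 B_seq=345 B_ack=404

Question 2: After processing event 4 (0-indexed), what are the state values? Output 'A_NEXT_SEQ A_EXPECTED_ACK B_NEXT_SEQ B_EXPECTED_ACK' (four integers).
After event 0: A_seq=167 A_ack=200 B_seq=200 B_ack=167
After event 1: A_seq=219 A_ack=200 B_seq=200 B_ack=167
After event 2: A_seq=337 A_ack=200 B_seq=200 B_ack=167
After event 3: A_seq=337 A_ack=200 B_seq=200 B_ack=337
After event 4: A_seq=387 A_ack=200 B_seq=200 B_ack=387

387 200 200 387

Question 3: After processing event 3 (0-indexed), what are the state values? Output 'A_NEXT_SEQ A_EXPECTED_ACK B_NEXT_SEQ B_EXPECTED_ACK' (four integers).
After event 0: A_seq=167 A_ack=200 B_seq=200 B_ack=167
After event 1: A_seq=219 A_ack=200 B_seq=200 B_ack=167
After event 2: A_seq=337 A_ack=200 B_seq=200 B_ack=167
After event 3: A_seq=337 A_ack=200 B_seq=200 B_ack=337

337 200 200 337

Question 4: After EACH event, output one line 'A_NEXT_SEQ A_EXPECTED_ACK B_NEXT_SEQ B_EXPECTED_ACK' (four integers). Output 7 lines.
167 200 200 167
219 200 200 167
337 200 200 167
337 200 200 337
387 200 200 387
404 200 200 404
404 345 345 404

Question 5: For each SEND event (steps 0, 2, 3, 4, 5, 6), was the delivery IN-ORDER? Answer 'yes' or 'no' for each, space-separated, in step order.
Answer: yes no yes yes yes yes

Derivation:
Step 0: SEND seq=0 -> in-order
Step 2: SEND seq=219 -> out-of-order
Step 3: SEND seq=167 -> in-order
Step 4: SEND seq=337 -> in-order
Step 5: SEND seq=387 -> in-order
Step 6: SEND seq=200 -> in-order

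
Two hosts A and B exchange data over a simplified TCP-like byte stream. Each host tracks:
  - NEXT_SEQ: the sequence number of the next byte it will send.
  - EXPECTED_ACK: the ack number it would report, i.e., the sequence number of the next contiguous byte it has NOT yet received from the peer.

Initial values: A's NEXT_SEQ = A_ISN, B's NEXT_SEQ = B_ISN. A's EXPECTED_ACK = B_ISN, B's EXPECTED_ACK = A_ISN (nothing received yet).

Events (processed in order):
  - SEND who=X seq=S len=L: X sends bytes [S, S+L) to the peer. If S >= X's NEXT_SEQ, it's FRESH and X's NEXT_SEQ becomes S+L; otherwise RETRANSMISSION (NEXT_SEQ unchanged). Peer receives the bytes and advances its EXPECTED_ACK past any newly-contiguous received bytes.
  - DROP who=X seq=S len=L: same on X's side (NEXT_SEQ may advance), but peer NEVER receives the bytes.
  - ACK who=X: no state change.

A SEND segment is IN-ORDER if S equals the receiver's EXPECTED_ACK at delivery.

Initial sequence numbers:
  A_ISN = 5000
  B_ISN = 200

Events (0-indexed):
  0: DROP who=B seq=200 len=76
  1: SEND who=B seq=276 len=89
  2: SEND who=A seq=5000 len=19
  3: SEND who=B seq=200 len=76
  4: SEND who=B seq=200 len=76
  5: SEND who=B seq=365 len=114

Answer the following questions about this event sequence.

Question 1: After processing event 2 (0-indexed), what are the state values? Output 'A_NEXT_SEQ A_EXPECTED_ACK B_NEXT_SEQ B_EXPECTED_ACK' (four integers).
After event 0: A_seq=5000 A_ack=200 B_seq=276 B_ack=5000
After event 1: A_seq=5000 A_ack=200 B_seq=365 B_ack=5000
After event 2: A_seq=5019 A_ack=200 B_seq=365 B_ack=5019

5019 200 365 5019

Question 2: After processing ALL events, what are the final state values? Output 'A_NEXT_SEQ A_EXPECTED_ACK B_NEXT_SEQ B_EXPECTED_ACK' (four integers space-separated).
Answer: 5019 479 479 5019

Derivation:
After event 0: A_seq=5000 A_ack=200 B_seq=276 B_ack=5000
After event 1: A_seq=5000 A_ack=200 B_seq=365 B_ack=5000
After event 2: A_seq=5019 A_ack=200 B_seq=365 B_ack=5019
After event 3: A_seq=5019 A_ack=365 B_seq=365 B_ack=5019
After event 4: A_seq=5019 A_ack=365 B_seq=365 B_ack=5019
After event 5: A_seq=5019 A_ack=479 B_seq=479 B_ack=5019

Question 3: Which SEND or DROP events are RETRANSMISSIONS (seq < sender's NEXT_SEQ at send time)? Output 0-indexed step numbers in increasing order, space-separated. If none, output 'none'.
Answer: 3 4

Derivation:
Step 0: DROP seq=200 -> fresh
Step 1: SEND seq=276 -> fresh
Step 2: SEND seq=5000 -> fresh
Step 3: SEND seq=200 -> retransmit
Step 4: SEND seq=200 -> retransmit
Step 5: SEND seq=365 -> fresh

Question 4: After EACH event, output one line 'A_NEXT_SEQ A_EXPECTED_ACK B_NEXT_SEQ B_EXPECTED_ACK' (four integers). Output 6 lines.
5000 200 276 5000
5000 200 365 5000
5019 200 365 5019
5019 365 365 5019
5019 365 365 5019
5019 479 479 5019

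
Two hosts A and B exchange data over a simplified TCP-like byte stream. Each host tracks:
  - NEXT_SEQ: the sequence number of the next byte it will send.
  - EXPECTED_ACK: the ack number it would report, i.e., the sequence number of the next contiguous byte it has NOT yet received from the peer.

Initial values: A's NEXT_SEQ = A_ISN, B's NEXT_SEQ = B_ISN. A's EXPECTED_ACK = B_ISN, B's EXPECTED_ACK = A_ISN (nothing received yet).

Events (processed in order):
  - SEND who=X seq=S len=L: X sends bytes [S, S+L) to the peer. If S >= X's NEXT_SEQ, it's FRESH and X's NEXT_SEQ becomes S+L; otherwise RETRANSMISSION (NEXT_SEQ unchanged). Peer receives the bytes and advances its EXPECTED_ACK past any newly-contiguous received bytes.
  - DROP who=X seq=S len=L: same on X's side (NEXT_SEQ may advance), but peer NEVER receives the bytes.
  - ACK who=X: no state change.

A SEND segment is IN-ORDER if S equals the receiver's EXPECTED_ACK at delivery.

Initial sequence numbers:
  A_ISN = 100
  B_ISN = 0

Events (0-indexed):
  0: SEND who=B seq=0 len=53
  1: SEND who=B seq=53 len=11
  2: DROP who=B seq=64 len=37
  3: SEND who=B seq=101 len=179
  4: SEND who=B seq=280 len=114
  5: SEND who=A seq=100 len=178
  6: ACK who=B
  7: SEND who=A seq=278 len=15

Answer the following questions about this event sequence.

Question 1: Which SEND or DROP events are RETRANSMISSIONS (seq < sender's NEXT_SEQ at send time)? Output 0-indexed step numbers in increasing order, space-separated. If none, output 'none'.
Answer: none

Derivation:
Step 0: SEND seq=0 -> fresh
Step 1: SEND seq=53 -> fresh
Step 2: DROP seq=64 -> fresh
Step 3: SEND seq=101 -> fresh
Step 4: SEND seq=280 -> fresh
Step 5: SEND seq=100 -> fresh
Step 7: SEND seq=278 -> fresh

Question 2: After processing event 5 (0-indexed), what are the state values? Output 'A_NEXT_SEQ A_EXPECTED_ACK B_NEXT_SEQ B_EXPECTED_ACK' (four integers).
After event 0: A_seq=100 A_ack=53 B_seq=53 B_ack=100
After event 1: A_seq=100 A_ack=64 B_seq=64 B_ack=100
After event 2: A_seq=100 A_ack=64 B_seq=101 B_ack=100
After event 3: A_seq=100 A_ack=64 B_seq=280 B_ack=100
After event 4: A_seq=100 A_ack=64 B_seq=394 B_ack=100
After event 5: A_seq=278 A_ack=64 B_seq=394 B_ack=278

278 64 394 278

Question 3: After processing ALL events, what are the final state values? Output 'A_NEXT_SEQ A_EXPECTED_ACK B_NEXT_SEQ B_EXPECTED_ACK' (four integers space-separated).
Answer: 293 64 394 293

Derivation:
After event 0: A_seq=100 A_ack=53 B_seq=53 B_ack=100
After event 1: A_seq=100 A_ack=64 B_seq=64 B_ack=100
After event 2: A_seq=100 A_ack=64 B_seq=101 B_ack=100
After event 3: A_seq=100 A_ack=64 B_seq=280 B_ack=100
After event 4: A_seq=100 A_ack=64 B_seq=394 B_ack=100
After event 5: A_seq=278 A_ack=64 B_seq=394 B_ack=278
After event 6: A_seq=278 A_ack=64 B_seq=394 B_ack=278
After event 7: A_seq=293 A_ack=64 B_seq=394 B_ack=293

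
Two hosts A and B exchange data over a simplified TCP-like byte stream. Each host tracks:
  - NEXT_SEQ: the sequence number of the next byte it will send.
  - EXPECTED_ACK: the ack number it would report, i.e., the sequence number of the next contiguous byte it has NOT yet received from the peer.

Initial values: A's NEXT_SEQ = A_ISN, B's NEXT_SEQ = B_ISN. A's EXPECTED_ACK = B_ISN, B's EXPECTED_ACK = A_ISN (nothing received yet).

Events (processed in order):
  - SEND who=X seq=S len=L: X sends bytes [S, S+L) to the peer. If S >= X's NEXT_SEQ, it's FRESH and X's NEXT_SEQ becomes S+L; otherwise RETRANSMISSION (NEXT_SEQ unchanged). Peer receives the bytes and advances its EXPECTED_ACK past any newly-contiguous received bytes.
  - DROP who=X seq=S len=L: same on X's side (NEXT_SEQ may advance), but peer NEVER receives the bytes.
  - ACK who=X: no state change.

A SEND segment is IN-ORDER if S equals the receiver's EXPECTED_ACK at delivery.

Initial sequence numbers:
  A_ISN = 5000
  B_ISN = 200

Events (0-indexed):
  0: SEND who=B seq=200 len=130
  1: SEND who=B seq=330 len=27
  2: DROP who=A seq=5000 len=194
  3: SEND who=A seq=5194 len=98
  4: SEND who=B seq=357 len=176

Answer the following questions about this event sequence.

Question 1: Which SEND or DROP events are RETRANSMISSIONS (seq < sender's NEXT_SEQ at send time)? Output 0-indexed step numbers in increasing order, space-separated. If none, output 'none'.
Answer: none

Derivation:
Step 0: SEND seq=200 -> fresh
Step 1: SEND seq=330 -> fresh
Step 2: DROP seq=5000 -> fresh
Step 3: SEND seq=5194 -> fresh
Step 4: SEND seq=357 -> fresh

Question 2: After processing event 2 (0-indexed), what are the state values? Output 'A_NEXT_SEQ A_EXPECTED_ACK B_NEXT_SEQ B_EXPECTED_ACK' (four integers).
After event 0: A_seq=5000 A_ack=330 B_seq=330 B_ack=5000
After event 1: A_seq=5000 A_ack=357 B_seq=357 B_ack=5000
After event 2: A_seq=5194 A_ack=357 B_seq=357 B_ack=5000

5194 357 357 5000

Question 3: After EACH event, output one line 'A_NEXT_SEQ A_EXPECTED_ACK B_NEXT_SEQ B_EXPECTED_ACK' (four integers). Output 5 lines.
5000 330 330 5000
5000 357 357 5000
5194 357 357 5000
5292 357 357 5000
5292 533 533 5000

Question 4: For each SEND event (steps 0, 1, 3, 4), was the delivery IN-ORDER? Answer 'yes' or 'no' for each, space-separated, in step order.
Answer: yes yes no yes

Derivation:
Step 0: SEND seq=200 -> in-order
Step 1: SEND seq=330 -> in-order
Step 3: SEND seq=5194 -> out-of-order
Step 4: SEND seq=357 -> in-order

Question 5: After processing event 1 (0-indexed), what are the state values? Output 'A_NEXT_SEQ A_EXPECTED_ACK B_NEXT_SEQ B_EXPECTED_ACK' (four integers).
After event 0: A_seq=5000 A_ack=330 B_seq=330 B_ack=5000
After event 1: A_seq=5000 A_ack=357 B_seq=357 B_ack=5000

5000 357 357 5000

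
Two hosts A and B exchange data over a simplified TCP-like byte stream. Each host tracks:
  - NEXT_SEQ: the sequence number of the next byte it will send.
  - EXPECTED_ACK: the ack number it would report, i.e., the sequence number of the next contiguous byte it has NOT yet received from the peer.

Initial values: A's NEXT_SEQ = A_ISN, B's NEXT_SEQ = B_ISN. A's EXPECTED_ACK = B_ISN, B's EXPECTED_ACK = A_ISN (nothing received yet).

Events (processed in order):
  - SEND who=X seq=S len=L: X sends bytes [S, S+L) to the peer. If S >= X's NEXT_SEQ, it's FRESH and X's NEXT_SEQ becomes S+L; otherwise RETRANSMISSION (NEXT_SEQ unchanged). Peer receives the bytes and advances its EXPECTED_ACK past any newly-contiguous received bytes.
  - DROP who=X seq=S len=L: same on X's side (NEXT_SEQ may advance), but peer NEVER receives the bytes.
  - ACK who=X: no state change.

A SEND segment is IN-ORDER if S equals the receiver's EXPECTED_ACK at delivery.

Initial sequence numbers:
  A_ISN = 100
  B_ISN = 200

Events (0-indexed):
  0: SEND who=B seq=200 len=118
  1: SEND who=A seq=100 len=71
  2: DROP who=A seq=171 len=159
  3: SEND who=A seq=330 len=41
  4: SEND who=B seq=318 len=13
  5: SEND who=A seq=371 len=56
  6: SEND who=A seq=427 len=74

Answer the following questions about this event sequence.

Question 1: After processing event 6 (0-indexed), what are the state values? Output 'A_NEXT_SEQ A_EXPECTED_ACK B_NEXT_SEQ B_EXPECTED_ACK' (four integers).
After event 0: A_seq=100 A_ack=318 B_seq=318 B_ack=100
After event 1: A_seq=171 A_ack=318 B_seq=318 B_ack=171
After event 2: A_seq=330 A_ack=318 B_seq=318 B_ack=171
After event 3: A_seq=371 A_ack=318 B_seq=318 B_ack=171
After event 4: A_seq=371 A_ack=331 B_seq=331 B_ack=171
After event 5: A_seq=427 A_ack=331 B_seq=331 B_ack=171
After event 6: A_seq=501 A_ack=331 B_seq=331 B_ack=171

501 331 331 171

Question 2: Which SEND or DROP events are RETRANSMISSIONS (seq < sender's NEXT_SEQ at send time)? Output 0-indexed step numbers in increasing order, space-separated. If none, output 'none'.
Step 0: SEND seq=200 -> fresh
Step 1: SEND seq=100 -> fresh
Step 2: DROP seq=171 -> fresh
Step 3: SEND seq=330 -> fresh
Step 4: SEND seq=318 -> fresh
Step 5: SEND seq=371 -> fresh
Step 6: SEND seq=427 -> fresh

Answer: none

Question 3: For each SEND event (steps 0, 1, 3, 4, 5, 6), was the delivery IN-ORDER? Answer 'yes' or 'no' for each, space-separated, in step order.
Step 0: SEND seq=200 -> in-order
Step 1: SEND seq=100 -> in-order
Step 3: SEND seq=330 -> out-of-order
Step 4: SEND seq=318 -> in-order
Step 5: SEND seq=371 -> out-of-order
Step 6: SEND seq=427 -> out-of-order

Answer: yes yes no yes no no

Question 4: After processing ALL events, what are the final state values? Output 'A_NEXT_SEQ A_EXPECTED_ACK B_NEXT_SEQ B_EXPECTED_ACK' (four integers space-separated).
Answer: 501 331 331 171

Derivation:
After event 0: A_seq=100 A_ack=318 B_seq=318 B_ack=100
After event 1: A_seq=171 A_ack=318 B_seq=318 B_ack=171
After event 2: A_seq=330 A_ack=318 B_seq=318 B_ack=171
After event 3: A_seq=371 A_ack=318 B_seq=318 B_ack=171
After event 4: A_seq=371 A_ack=331 B_seq=331 B_ack=171
After event 5: A_seq=427 A_ack=331 B_seq=331 B_ack=171
After event 6: A_seq=501 A_ack=331 B_seq=331 B_ack=171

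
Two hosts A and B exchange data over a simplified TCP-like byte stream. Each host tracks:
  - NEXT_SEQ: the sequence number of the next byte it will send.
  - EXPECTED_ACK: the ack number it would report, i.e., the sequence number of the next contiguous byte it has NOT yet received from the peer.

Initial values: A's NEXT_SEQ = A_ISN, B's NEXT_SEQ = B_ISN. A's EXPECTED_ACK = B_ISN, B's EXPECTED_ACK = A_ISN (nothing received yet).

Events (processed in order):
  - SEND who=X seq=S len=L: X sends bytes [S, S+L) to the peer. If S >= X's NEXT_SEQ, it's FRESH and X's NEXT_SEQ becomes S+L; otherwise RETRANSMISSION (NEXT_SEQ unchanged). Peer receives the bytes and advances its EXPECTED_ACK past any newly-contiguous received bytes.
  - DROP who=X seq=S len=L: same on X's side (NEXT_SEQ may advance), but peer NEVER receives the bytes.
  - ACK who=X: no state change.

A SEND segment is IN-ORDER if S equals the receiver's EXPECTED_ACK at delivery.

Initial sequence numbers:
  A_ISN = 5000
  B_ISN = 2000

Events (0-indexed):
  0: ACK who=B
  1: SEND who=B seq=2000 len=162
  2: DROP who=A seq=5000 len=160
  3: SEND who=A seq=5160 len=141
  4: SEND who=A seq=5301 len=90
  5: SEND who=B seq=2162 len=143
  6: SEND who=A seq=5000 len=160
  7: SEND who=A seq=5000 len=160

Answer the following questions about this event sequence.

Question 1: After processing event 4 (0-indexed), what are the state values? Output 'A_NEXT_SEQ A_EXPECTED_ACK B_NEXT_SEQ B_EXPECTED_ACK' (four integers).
After event 0: A_seq=5000 A_ack=2000 B_seq=2000 B_ack=5000
After event 1: A_seq=5000 A_ack=2162 B_seq=2162 B_ack=5000
After event 2: A_seq=5160 A_ack=2162 B_seq=2162 B_ack=5000
After event 3: A_seq=5301 A_ack=2162 B_seq=2162 B_ack=5000
After event 4: A_seq=5391 A_ack=2162 B_seq=2162 B_ack=5000

5391 2162 2162 5000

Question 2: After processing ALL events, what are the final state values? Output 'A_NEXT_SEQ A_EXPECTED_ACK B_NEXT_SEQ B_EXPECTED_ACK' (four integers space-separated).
Answer: 5391 2305 2305 5391

Derivation:
After event 0: A_seq=5000 A_ack=2000 B_seq=2000 B_ack=5000
After event 1: A_seq=5000 A_ack=2162 B_seq=2162 B_ack=5000
After event 2: A_seq=5160 A_ack=2162 B_seq=2162 B_ack=5000
After event 3: A_seq=5301 A_ack=2162 B_seq=2162 B_ack=5000
After event 4: A_seq=5391 A_ack=2162 B_seq=2162 B_ack=5000
After event 5: A_seq=5391 A_ack=2305 B_seq=2305 B_ack=5000
After event 6: A_seq=5391 A_ack=2305 B_seq=2305 B_ack=5391
After event 7: A_seq=5391 A_ack=2305 B_seq=2305 B_ack=5391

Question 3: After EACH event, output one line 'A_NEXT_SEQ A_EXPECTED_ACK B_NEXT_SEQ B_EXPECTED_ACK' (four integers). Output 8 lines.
5000 2000 2000 5000
5000 2162 2162 5000
5160 2162 2162 5000
5301 2162 2162 5000
5391 2162 2162 5000
5391 2305 2305 5000
5391 2305 2305 5391
5391 2305 2305 5391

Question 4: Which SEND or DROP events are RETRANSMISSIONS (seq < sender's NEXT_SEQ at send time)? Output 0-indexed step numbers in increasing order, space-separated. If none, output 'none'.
Step 1: SEND seq=2000 -> fresh
Step 2: DROP seq=5000 -> fresh
Step 3: SEND seq=5160 -> fresh
Step 4: SEND seq=5301 -> fresh
Step 5: SEND seq=2162 -> fresh
Step 6: SEND seq=5000 -> retransmit
Step 7: SEND seq=5000 -> retransmit

Answer: 6 7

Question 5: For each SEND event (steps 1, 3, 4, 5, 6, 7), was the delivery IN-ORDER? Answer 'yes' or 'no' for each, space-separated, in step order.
Answer: yes no no yes yes no

Derivation:
Step 1: SEND seq=2000 -> in-order
Step 3: SEND seq=5160 -> out-of-order
Step 4: SEND seq=5301 -> out-of-order
Step 5: SEND seq=2162 -> in-order
Step 6: SEND seq=5000 -> in-order
Step 7: SEND seq=5000 -> out-of-order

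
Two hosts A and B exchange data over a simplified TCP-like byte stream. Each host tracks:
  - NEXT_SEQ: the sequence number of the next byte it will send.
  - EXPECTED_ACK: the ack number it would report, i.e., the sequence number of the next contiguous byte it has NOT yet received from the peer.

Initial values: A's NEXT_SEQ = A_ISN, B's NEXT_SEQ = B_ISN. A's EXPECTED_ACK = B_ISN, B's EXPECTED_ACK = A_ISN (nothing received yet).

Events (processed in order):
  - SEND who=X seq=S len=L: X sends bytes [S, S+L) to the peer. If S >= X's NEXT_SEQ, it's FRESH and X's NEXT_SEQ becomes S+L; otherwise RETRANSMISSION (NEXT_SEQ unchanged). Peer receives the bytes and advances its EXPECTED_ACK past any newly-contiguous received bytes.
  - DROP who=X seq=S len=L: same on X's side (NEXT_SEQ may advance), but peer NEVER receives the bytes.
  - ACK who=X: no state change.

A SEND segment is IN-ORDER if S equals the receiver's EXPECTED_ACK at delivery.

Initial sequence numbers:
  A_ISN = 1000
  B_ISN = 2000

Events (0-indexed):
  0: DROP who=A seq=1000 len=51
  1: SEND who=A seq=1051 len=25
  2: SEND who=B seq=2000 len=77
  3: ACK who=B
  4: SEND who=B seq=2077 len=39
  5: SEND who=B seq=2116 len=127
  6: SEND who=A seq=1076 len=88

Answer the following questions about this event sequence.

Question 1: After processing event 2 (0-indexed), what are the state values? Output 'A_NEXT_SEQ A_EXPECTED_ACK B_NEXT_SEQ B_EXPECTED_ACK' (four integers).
After event 0: A_seq=1051 A_ack=2000 B_seq=2000 B_ack=1000
After event 1: A_seq=1076 A_ack=2000 B_seq=2000 B_ack=1000
After event 2: A_seq=1076 A_ack=2077 B_seq=2077 B_ack=1000

1076 2077 2077 1000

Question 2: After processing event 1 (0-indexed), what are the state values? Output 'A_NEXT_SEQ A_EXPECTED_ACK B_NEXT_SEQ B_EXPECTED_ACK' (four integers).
After event 0: A_seq=1051 A_ack=2000 B_seq=2000 B_ack=1000
After event 1: A_seq=1076 A_ack=2000 B_seq=2000 B_ack=1000

1076 2000 2000 1000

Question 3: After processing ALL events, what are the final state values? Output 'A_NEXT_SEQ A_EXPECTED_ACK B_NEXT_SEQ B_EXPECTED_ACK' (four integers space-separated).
After event 0: A_seq=1051 A_ack=2000 B_seq=2000 B_ack=1000
After event 1: A_seq=1076 A_ack=2000 B_seq=2000 B_ack=1000
After event 2: A_seq=1076 A_ack=2077 B_seq=2077 B_ack=1000
After event 3: A_seq=1076 A_ack=2077 B_seq=2077 B_ack=1000
After event 4: A_seq=1076 A_ack=2116 B_seq=2116 B_ack=1000
After event 5: A_seq=1076 A_ack=2243 B_seq=2243 B_ack=1000
After event 6: A_seq=1164 A_ack=2243 B_seq=2243 B_ack=1000

Answer: 1164 2243 2243 1000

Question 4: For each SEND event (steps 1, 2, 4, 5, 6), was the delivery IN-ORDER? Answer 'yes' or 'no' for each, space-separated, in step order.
Step 1: SEND seq=1051 -> out-of-order
Step 2: SEND seq=2000 -> in-order
Step 4: SEND seq=2077 -> in-order
Step 5: SEND seq=2116 -> in-order
Step 6: SEND seq=1076 -> out-of-order

Answer: no yes yes yes no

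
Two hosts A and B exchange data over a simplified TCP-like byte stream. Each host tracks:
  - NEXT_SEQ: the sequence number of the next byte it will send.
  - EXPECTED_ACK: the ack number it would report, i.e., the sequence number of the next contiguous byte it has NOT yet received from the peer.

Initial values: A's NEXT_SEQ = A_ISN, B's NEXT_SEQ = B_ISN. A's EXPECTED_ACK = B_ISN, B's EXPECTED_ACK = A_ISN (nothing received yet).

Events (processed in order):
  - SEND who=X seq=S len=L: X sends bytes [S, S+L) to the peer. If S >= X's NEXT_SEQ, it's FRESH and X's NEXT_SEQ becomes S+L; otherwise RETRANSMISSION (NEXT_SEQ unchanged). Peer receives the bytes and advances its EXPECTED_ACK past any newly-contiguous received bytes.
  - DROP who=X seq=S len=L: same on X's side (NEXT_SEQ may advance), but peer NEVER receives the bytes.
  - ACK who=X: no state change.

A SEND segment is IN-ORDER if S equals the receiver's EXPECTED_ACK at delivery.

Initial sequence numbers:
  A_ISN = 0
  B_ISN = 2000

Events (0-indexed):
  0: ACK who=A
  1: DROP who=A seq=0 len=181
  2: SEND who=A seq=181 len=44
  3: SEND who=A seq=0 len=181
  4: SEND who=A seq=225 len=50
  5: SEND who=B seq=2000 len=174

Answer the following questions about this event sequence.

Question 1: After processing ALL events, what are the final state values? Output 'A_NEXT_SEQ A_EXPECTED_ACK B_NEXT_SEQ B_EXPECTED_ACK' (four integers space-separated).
Answer: 275 2174 2174 275

Derivation:
After event 0: A_seq=0 A_ack=2000 B_seq=2000 B_ack=0
After event 1: A_seq=181 A_ack=2000 B_seq=2000 B_ack=0
After event 2: A_seq=225 A_ack=2000 B_seq=2000 B_ack=0
After event 3: A_seq=225 A_ack=2000 B_seq=2000 B_ack=225
After event 4: A_seq=275 A_ack=2000 B_seq=2000 B_ack=275
After event 5: A_seq=275 A_ack=2174 B_seq=2174 B_ack=275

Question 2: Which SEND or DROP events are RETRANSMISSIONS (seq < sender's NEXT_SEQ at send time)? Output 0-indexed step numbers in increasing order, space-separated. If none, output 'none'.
Answer: 3

Derivation:
Step 1: DROP seq=0 -> fresh
Step 2: SEND seq=181 -> fresh
Step 3: SEND seq=0 -> retransmit
Step 4: SEND seq=225 -> fresh
Step 5: SEND seq=2000 -> fresh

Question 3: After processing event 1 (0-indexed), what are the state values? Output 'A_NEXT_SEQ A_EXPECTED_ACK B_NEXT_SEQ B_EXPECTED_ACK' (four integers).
After event 0: A_seq=0 A_ack=2000 B_seq=2000 B_ack=0
After event 1: A_seq=181 A_ack=2000 B_seq=2000 B_ack=0

181 2000 2000 0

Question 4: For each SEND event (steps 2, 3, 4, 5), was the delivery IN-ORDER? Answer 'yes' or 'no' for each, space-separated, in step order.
Answer: no yes yes yes

Derivation:
Step 2: SEND seq=181 -> out-of-order
Step 3: SEND seq=0 -> in-order
Step 4: SEND seq=225 -> in-order
Step 5: SEND seq=2000 -> in-order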